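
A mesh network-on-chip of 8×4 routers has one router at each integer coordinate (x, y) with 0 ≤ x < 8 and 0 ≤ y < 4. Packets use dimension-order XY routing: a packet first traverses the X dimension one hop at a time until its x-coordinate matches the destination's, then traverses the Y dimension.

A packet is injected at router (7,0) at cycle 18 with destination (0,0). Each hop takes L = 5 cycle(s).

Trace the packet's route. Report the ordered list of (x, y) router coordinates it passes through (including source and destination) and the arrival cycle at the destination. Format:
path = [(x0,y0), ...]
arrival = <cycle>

#0 — 7,0 | c18
#1 — 6,0 | c23 | W
#2 — 5,0 | c28 | W
#3 — 4,0 | c33 | W
#4 — 3,0 | c38 | W
#5 — 2,0 | c43 | W
#6 — 1,0 | c48 | W
#7 — 0,0 | c53 | W

path = [(7,0), (6,0), (5,0), (4,0), (3,0), (2,0), (1,0), (0,0)]
arrival = 53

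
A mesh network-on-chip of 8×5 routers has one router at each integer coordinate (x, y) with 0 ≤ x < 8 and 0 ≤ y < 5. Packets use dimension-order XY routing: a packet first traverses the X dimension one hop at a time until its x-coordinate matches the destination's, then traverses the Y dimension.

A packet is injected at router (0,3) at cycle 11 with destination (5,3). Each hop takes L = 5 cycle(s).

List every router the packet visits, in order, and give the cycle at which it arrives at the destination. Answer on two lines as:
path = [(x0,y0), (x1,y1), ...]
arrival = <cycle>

#0 — 0,3 | c11
#1 — 1,3 | c16 | E
#2 — 2,3 | c21 | E
#3 — 3,3 | c26 | E
#4 — 4,3 | c31 | E
#5 — 5,3 | c36 | E

path = [(0,3), (1,3), (2,3), (3,3), (4,3), (5,3)]
arrival = 36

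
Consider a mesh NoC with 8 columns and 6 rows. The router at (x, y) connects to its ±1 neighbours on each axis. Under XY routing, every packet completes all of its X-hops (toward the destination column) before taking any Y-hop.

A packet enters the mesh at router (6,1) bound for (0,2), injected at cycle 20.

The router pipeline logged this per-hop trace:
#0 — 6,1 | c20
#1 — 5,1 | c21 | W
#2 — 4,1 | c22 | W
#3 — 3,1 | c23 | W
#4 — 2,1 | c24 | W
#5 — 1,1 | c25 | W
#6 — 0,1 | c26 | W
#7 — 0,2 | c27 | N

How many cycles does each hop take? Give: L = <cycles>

From hop 0 (20) to hop 1 (21): +1 cycles.
Per-hop latency L = Δcyc = 1.

L = 1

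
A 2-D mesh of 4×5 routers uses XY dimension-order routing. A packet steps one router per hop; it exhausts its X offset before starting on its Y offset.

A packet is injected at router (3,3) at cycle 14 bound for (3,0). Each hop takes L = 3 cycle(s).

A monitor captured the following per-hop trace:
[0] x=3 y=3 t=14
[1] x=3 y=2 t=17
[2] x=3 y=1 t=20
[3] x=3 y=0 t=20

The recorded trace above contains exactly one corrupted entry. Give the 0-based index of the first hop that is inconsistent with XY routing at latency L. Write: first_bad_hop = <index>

  1: Δx=+0 Δy=-1 Δt=3 [ok]
  2: Δx=+0 Δy=-1 Δt=3 [ok]
  3: Δx=+0 Δy=-1 Δt=0 [BAD: Δcyc=0≠L]

first_bad_hop = 3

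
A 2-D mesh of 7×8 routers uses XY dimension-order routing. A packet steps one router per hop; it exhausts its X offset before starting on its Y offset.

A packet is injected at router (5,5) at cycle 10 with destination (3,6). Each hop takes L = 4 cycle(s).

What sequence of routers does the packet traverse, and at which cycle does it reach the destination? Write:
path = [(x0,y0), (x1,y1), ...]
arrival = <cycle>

src (5,5)  cyc=10
W→(4,5)  cyc=14
W→(3,5)  cyc=18
N→(3,6)  cyc=22

path = [(5,5), (4,5), (3,5), (3,6)]
arrival = 22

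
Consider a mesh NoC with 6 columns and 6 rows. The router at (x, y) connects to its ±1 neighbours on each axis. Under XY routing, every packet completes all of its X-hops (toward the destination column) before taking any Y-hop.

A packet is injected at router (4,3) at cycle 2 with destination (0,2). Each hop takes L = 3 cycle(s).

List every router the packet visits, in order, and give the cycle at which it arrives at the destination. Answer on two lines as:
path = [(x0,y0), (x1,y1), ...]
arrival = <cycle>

  0. router=(4,3) cycle=2 (inject)
  1. router=(3,3) cycle=5 dir=W
  2. router=(2,3) cycle=8 dir=W
  3. router=(1,3) cycle=11 dir=W
  4. router=(0,3) cycle=14 dir=W
  5. router=(0,2) cycle=17 dir=S

path = [(4,3), (3,3), (2,3), (1,3), (0,3), (0,2)]
arrival = 17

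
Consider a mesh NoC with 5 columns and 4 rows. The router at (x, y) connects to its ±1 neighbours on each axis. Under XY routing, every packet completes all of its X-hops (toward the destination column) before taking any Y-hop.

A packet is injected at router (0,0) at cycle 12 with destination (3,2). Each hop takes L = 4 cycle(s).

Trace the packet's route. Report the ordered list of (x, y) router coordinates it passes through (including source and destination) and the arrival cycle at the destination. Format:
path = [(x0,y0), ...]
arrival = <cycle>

t=12: at (0,0)
t=16: at (1,0) after E
t=20: at (2,0) after E
t=24: at (3,0) after E
t=28: at (3,1) after N
t=32: at (3,2) after N

path = [(0,0), (1,0), (2,0), (3,0), (3,1), (3,2)]
arrival = 32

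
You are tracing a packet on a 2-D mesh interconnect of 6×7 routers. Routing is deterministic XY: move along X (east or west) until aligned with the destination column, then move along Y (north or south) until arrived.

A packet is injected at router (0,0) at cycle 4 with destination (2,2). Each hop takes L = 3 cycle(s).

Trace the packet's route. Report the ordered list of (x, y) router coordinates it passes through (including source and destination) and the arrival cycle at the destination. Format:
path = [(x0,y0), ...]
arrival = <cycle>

path = [(0,0), (1,0), (2,0), (2,1), (2,2)]
arrival = 16

hop 0: (0,0) @ cyc 4
hop 1: (1,0) @ cyc 7  [E]
hop 2: (2,0) @ cyc 10  [E]
hop 3: (2,1) @ cyc 13  [N]
hop 4: (2,2) @ cyc 16  [N]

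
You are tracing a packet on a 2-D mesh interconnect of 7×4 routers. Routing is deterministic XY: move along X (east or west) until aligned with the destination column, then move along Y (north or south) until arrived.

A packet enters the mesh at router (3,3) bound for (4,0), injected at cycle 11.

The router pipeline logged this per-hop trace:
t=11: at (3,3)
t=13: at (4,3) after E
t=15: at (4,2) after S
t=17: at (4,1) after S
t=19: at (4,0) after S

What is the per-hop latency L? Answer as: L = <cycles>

Δcyc across hop 0→1: 13 − 11 = 2.
Per-hop latency L = Δcyc = 2.

L = 2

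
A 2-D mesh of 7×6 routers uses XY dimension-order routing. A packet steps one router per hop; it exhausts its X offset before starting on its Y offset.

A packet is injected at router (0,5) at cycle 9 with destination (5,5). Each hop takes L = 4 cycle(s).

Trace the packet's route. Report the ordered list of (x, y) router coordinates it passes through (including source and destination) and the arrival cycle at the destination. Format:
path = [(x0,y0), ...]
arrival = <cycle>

path = [(0,5), (1,5), (2,5), (3,5), (4,5), (5,5)]
arrival = 29

[0] x=0 y=5 t=9
[1] x=1 y=5 t=13 →E
[2] x=2 y=5 t=17 →E
[3] x=3 y=5 t=21 →E
[4] x=4 y=5 t=25 →E
[5] x=5 y=5 t=29 →E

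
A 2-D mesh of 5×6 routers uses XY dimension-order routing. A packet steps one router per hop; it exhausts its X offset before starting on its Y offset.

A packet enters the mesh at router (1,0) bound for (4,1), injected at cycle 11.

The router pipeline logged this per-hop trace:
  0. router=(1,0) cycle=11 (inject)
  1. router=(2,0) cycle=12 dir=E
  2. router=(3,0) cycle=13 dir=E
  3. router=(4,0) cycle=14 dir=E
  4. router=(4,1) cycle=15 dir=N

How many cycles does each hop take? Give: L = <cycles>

Δcyc across hop 0→1: 12 − 11 = 1.
One hop costs L cycles, so L = 1.

L = 1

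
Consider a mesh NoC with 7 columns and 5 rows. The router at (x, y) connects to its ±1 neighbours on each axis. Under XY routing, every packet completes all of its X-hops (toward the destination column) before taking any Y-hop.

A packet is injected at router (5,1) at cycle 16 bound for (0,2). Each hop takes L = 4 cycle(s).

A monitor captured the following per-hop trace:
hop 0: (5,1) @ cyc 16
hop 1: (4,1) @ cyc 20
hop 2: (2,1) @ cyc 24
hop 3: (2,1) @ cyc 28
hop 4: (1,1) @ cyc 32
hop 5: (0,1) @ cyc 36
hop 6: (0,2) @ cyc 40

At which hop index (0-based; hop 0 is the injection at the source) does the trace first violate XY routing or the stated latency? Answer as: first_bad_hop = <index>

  1: Δx=-1 Δy=+0 Δt=4 [ok]
  2: Δx=-2 Δy=+0 Δt=4 [BAD: non-unit step]

first_bad_hop = 2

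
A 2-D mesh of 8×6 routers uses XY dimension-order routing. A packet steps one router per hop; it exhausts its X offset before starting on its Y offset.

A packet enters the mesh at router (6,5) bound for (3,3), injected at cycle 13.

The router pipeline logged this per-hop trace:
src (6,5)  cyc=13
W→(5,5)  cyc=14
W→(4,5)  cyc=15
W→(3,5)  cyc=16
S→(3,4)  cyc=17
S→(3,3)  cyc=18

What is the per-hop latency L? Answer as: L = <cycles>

Between hops 0 and 1 the cycle counter advances 14 − 13 = 1.
Each hop adds L, hence L = 1.

L = 1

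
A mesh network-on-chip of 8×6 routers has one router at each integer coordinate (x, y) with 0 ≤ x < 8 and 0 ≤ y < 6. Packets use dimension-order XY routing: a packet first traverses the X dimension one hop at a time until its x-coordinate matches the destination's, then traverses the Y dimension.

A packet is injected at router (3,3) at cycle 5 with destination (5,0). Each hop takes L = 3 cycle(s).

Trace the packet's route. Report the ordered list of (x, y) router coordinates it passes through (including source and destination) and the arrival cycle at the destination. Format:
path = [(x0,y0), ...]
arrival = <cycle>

path = [(3,3), (4,3), (5,3), (5,2), (5,1), (5,0)]
arrival = 20

hop 0: (3,3) @ cyc 5
hop 1: (4,3) @ cyc 8  [E]
hop 2: (5,3) @ cyc 11  [E]
hop 3: (5,2) @ cyc 14  [S]
hop 4: (5,1) @ cyc 17  [S]
hop 5: (5,0) @ cyc 20  [S]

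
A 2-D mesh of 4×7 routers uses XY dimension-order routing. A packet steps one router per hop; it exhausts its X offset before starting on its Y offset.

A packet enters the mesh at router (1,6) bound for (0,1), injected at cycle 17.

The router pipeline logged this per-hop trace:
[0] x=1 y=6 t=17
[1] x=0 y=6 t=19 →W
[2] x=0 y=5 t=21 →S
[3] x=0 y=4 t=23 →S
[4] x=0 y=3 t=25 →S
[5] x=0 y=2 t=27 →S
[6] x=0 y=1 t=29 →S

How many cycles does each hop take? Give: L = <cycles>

cyc[1] − cyc[0] = 19 − 17 = 2.
Each hop adds L, hence L = 2.

L = 2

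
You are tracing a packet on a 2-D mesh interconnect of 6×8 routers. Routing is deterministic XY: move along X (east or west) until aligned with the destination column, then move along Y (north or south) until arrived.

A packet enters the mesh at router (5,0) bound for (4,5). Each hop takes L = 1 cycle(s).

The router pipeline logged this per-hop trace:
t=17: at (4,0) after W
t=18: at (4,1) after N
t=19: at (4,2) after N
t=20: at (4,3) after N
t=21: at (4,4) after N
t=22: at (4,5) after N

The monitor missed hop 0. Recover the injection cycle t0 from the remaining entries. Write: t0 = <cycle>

At hop 1 the cycle is 17; in general cyc_k = t0 + kL.
Subtract one hop: t0 = 17 − 1 = 16.

t0 = 16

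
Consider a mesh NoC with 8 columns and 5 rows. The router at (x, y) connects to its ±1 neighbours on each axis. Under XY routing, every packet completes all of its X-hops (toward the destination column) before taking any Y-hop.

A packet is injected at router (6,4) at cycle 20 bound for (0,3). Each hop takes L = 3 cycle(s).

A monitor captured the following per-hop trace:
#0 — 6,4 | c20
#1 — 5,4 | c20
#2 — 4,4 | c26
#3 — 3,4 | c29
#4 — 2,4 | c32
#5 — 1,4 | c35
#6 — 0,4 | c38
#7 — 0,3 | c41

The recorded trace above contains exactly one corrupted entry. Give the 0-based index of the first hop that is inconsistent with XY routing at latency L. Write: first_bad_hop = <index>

first_bad_hop = 1

hop 1: step (-1,+0), +0 cyc — BAD: Δcyc=0≠L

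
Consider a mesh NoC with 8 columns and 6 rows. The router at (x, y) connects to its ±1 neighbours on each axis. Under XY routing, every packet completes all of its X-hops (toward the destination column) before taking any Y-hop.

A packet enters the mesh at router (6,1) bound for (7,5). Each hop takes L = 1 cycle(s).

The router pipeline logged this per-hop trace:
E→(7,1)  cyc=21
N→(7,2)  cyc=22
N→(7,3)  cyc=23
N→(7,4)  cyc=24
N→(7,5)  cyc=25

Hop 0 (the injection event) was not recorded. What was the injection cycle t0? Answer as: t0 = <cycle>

t0 = 20

At hop 1 the cycle is 21; in general cyc_k = t0 + kL.
So t0 = 21 − 1·1 = 20.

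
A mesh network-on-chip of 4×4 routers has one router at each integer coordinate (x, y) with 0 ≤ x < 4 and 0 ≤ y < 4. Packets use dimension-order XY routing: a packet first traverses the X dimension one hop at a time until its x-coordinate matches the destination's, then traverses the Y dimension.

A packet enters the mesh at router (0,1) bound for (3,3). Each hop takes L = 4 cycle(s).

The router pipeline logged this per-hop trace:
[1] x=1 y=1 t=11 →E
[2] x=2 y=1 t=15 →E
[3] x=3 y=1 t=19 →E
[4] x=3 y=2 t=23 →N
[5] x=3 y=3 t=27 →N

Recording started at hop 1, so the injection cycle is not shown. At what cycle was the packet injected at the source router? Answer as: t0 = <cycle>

t0 = 7

Hop 1 reached at cycle 11; hop k is at t0 + k·L.
Therefore t0 = 11 − L = 7.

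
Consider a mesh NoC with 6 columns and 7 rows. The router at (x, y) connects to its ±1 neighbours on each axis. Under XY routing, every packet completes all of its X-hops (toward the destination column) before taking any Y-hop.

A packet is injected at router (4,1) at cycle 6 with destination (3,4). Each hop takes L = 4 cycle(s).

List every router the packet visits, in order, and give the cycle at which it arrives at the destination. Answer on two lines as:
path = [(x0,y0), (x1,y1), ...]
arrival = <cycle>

[0] x=4 y=1 t=6
[1] x=3 y=1 t=10 →W
[2] x=3 y=2 t=14 →N
[3] x=3 y=3 t=18 →N
[4] x=3 y=4 t=22 →N

path = [(4,1), (3,1), (3,2), (3,3), (3,4)]
arrival = 22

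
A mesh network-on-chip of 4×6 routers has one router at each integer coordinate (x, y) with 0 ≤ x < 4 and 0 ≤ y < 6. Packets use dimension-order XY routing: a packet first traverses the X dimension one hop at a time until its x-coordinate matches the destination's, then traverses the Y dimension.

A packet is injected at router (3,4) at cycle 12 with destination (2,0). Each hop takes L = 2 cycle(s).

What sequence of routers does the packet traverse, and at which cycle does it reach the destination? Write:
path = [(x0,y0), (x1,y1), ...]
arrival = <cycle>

src (3,4)  cyc=12
W→(2,4)  cyc=14
S→(2,3)  cyc=16
S→(2,2)  cyc=18
S→(2,1)  cyc=20
S→(2,0)  cyc=22

path = [(3,4), (2,4), (2,3), (2,2), (2,1), (2,0)]
arrival = 22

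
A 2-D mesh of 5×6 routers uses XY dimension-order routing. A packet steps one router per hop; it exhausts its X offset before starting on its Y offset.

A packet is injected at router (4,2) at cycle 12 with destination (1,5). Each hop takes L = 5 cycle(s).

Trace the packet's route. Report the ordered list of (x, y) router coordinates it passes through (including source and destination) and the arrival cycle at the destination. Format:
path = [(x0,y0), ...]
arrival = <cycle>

[0] x=4 y=2 t=12
[1] x=3 y=2 t=17 →W
[2] x=2 y=2 t=22 →W
[3] x=1 y=2 t=27 →W
[4] x=1 y=3 t=32 →N
[5] x=1 y=4 t=37 →N
[6] x=1 y=5 t=42 →N

path = [(4,2), (3,2), (2,2), (1,2), (1,3), (1,4), (1,5)]
arrival = 42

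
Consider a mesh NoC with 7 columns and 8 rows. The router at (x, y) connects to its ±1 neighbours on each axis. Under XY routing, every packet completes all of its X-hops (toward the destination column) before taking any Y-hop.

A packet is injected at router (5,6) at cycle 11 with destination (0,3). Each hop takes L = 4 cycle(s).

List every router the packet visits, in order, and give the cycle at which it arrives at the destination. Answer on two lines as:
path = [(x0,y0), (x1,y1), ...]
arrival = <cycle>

path = [(5,6), (4,6), (3,6), (2,6), (1,6), (0,6), (0,5), (0,4), (0,3)]
arrival = 43

#0 — 5,6 | c11
#1 — 4,6 | c15 | W
#2 — 3,6 | c19 | W
#3 — 2,6 | c23 | W
#4 — 1,6 | c27 | W
#5 — 0,6 | c31 | W
#6 — 0,5 | c35 | S
#7 — 0,4 | c39 | S
#8 — 0,3 | c43 | S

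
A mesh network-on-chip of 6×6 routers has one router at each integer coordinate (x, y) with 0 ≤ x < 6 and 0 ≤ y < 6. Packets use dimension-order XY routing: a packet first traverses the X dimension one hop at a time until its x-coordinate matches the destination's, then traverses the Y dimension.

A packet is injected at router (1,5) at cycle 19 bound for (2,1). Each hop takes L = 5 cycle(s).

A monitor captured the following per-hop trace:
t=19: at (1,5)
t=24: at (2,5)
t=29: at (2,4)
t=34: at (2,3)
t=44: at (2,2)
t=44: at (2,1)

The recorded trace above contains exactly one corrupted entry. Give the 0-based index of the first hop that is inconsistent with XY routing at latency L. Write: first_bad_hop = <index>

[1] (+1,+0) / 5c ⇒ ok
[2] (+0,-1) / 5c ⇒ ok
[3] (+0,-1) / 5c ⇒ ok
[4] (+0,-1) / 10c ⇒ BAD: Δcyc=10≠L

first_bad_hop = 4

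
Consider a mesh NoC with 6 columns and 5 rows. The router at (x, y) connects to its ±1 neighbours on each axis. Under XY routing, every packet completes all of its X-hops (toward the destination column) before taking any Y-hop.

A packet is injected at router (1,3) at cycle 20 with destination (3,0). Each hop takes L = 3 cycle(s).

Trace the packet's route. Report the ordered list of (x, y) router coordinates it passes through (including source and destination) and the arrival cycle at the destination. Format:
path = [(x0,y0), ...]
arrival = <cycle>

  0. router=(1,3) cycle=20 (inject)
  1. router=(2,3) cycle=23 dir=E
  2. router=(3,3) cycle=26 dir=E
  3. router=(3,2) cycle=29 dir=S
  4. router=(3,1) cycle=32 dir=S
  5. router=(3,0) cycle=35 dir=S

path = [(1,3), (2,3), (3,3), (3,2), (3,1), (3,0)]
arrival = 35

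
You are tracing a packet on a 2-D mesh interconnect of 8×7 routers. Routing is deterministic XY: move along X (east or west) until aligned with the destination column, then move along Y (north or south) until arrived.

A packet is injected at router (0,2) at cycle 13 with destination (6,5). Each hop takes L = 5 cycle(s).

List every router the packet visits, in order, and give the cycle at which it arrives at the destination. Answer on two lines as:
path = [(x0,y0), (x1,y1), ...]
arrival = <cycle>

path = [(0,2), (1,2), (2,2), (3,2), (4,2), (5,2), (6,2), (6,3), (6,4), (6,5)]
arrival = 58

[0] x=0 y=2 t=13
[1] x=1 y=2 t=18 →E
[2] x=2 y=2 t=23 →E
[3] x=3 y=2 t=28 →E
[4] x=4 y=2 t=33 →E
[5] x=5 y=2 t=38 →E
[6] x=6 y=2 t=43 →E
[7] x=6 y=3 t=48 →N
[8] x=6 y=4 t=53 →N
[9] x=6 y=5 t=58 →N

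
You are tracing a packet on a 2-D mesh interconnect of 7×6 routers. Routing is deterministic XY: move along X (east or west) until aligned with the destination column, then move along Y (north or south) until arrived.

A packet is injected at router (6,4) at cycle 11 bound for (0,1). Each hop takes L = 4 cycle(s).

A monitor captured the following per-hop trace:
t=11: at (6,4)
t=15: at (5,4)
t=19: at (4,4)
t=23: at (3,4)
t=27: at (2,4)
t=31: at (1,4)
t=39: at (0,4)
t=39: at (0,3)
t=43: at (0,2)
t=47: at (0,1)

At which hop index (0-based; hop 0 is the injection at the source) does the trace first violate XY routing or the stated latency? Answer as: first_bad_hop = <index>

check 1→ d=(-1,0) cyc+4: ok
check 2→ d=(-1,0) cyc+4: ok
check 3→ d=(-1,0) cyc+4: ok
check 4→ d=(-1,0) cyc+4: ok
check 5→ d=(-1,0) cyc+4: ok
check 6→ d=(-1,0) cyc+8: BAD: Δcyc=8≠L

first_bad_hop = 6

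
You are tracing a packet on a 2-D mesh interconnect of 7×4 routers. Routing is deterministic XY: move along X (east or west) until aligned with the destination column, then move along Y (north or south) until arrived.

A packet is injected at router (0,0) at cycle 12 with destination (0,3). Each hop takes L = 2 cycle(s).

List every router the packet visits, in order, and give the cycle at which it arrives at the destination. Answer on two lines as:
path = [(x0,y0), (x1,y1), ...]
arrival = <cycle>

hop 0: (0,0) @ cyc 12
hop 1: (0,1) @ cyc 14  [N]
hop 2: (0,2) @ cyc 16  [N]
hop 3: (0,3) @ cyc 18  [N]

path = [(0,0), (0,1), (0,2), (0,3)]
arrival = 18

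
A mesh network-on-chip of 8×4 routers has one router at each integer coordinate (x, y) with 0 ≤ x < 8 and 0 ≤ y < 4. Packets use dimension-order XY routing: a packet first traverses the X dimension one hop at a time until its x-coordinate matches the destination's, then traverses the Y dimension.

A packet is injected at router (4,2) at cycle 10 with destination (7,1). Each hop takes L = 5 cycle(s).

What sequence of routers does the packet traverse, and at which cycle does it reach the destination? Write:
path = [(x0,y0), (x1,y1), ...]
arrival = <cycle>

path = [(4,2), (5,2), (6,2), (7,2), (7,1)]
arrival = 30

  0. router=(4,2) cycle=10 (inject)
  1. router=(5,2) cycle=15 dir=E
  2. router=(6,2) cycle=20 dir=E
  3. router=(7,2) cycle=25 dir=E
  4. router=(7,1) cycle=30 dir=S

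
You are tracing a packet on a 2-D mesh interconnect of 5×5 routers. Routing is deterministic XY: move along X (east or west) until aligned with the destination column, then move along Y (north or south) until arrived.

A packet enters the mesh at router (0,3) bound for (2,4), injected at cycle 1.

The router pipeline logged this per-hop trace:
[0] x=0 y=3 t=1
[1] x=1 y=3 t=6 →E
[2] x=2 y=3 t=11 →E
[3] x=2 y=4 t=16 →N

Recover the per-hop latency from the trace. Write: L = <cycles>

Between hops 0 and 1 the cycle counter advances 6 − 1 = 5.
Each hop adds L, hence L = 5.

L = 5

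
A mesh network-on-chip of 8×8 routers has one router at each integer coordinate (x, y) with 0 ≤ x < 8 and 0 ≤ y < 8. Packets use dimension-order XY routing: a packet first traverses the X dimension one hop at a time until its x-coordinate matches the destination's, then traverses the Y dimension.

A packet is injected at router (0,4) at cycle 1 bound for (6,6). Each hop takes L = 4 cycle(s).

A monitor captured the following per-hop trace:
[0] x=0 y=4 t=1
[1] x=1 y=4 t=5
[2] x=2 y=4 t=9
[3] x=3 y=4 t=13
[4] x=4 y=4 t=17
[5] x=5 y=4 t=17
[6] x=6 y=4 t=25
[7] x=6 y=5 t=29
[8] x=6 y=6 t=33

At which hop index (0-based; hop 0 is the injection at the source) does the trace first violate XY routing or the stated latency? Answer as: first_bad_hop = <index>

[1] (+1,+0) / 4c ⇒ ok
[2] (+1,+0) / 4c ⇒ ok
[3] (+1,+0) / 4c ⇒ ok
[4] (+1,+0) / 4c ⇒ ok
[5] (+1,+0) / 0c ⇒ BAD: Δcyc=0≠L

first_bad_hop = 5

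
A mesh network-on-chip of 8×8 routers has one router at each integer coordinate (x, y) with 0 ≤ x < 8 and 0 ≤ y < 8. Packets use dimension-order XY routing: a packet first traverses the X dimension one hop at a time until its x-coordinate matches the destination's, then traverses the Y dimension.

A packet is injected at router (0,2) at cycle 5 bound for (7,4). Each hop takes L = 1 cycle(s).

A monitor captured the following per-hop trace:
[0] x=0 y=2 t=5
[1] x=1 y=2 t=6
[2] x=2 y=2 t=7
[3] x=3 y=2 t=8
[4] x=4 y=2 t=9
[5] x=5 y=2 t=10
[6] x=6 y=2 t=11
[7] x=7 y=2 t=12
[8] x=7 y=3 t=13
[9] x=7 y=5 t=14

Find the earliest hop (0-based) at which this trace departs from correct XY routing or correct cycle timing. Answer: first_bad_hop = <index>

first_bad_hop = 9

check 1→ d=(1,0) cyc+1: ok
check 2→ d=(1,0) cyc+1: ok
check 3→ d=(1,0) cyc+1: ok
check 4→ d=(1,0) cyc+1: ok
check 5→ d=(1,0) cyc+1: ok
check 6→ d=(1,0) cyc+1: ok
check 7→ d=(1,0) cyc+1: ok
check 8→ d=(0,1) cyc+1: ok
check 9→ d=(0,2) cyc+1: BAD: non-unit step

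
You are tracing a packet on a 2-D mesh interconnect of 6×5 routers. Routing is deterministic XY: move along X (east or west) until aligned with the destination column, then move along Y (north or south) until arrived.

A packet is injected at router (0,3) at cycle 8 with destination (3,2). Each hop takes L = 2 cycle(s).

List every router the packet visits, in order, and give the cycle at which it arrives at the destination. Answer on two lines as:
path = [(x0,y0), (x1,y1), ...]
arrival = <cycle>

path = [(0,3), (1,3), (2,3), (3,3), (3,2)]
arrival = 16

hop 0: (0,3) @ cyc 8
hop 1: (1,3) @ cyc 10  [E]
hop 2: (2,3) @ cyc 12  [E]
hop 3: (3,3) @ cyc 14  [E]
hop 4: (3,2) @ cyc 16  [S]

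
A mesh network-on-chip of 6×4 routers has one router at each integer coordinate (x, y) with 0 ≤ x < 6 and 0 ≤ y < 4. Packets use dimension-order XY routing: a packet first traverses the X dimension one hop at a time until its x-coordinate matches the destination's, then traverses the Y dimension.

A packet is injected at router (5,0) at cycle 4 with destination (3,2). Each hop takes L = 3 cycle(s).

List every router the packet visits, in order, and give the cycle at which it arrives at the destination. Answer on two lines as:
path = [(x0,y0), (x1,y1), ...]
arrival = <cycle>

path = [(5,0), (4,0), (3,0), (3,1), (3,2)]
arrival = 16

hop 0: (5,0) @ cyc 4
hop 1: (4,0) @ cyc 7  [W]
hop 2: (3,0) @ cyc 10  [W]
hop 3: (3,1) @ cyc 13  [N]
hop 4: (3,2) @ cyc 16  [N]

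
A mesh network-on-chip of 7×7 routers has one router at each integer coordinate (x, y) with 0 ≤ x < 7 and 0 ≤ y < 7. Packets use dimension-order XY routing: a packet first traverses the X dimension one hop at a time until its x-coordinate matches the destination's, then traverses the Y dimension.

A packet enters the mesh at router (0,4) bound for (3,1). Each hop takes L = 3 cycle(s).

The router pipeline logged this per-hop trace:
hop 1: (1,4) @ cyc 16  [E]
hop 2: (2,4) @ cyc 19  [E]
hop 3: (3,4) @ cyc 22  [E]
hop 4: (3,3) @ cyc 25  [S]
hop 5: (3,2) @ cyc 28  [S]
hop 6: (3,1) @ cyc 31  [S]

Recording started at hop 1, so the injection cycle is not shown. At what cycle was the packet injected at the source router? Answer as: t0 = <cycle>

t0 = 13

cyc[1] = 16 and cyc[k] = t0 + k·L for every k.
t0 = cyc[1] − L = 16 − 3 = 13.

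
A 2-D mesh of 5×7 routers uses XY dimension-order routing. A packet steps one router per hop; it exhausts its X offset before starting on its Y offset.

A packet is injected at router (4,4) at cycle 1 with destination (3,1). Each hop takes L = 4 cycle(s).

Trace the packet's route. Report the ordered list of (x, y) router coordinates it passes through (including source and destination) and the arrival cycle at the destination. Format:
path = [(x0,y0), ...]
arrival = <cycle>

[0] x=4 y=4 t=1
[1] x=3 y=4 t=5 →W
[2] x=3 y=3 t=9 →S
[3] x=3 y=2 t=13 →S
[4] x=3 y=1 t=17 →S

path = [(4,4), (3,4), (3,3), (3,2), (3,1)]
arrival = 17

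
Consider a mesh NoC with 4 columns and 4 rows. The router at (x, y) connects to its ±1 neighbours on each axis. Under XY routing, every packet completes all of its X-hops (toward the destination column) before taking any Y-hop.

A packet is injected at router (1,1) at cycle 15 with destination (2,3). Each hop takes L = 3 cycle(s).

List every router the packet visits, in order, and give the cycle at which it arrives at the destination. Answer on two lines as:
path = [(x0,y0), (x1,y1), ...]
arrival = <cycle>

path = [(1,1), (2,1), (2,2), (2,3)]
arrival = 24

src (1,1)  cyc=15
E→(2,1)  cyc=18
N→(2,2)  cyc=21
N→(2,3)  cyc=24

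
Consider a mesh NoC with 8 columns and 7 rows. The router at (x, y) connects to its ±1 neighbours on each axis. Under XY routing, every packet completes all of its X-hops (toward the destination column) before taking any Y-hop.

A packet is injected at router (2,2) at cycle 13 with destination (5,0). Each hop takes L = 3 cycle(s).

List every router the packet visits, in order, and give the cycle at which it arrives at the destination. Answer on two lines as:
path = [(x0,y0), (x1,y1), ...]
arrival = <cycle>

path = [(2,2), (3,2), (4,2), (5,2), (5,1), (5,0)]
arrival = 28

[0] x=2 y=2 t=13
[1] x=3 y=2 t=16 →E
[2] x=4 y=2 t=19 →E
[3] x=5 y=2 t=22 →E
[4] x=5 y=1 t=25 →S
[5] x=5 y=0 t=28 →S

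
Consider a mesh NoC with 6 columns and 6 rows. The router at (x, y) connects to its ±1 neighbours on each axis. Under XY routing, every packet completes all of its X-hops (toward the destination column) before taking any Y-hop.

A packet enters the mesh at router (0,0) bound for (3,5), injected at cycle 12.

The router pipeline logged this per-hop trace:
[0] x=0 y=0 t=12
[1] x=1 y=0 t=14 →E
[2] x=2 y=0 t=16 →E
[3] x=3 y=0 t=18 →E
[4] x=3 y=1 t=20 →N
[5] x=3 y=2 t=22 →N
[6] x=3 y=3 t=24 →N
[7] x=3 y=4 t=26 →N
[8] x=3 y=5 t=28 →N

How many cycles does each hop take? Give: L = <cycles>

L = 2

Δcyc across hop 0→1: 14 − 12 = 2.
That increment is L by definition: L = 2.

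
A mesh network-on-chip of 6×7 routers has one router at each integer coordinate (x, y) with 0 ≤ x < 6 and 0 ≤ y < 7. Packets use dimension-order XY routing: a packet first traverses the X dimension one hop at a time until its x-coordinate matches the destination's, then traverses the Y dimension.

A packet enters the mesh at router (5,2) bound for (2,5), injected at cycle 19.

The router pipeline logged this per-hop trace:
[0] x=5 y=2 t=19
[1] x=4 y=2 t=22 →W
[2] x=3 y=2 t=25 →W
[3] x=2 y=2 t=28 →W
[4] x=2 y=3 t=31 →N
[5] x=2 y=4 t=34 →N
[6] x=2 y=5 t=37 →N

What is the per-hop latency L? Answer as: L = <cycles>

L = 3

From hop 0 (19) to hop 1 (22): +3 cycles.
Each hop adds L, hence L = 3.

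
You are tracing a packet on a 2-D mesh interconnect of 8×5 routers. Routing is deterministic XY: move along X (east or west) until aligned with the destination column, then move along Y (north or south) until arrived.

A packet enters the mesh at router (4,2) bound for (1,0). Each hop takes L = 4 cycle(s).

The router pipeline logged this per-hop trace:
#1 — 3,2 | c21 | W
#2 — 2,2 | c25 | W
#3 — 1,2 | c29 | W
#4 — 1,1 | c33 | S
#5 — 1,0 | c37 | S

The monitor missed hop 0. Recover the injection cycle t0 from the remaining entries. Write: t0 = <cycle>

t0 = 17

cyc[1] = 21 and cyc[k] = t0 + k·L for every k.
Subtract one hop: t0 = 21 − 4 = 17.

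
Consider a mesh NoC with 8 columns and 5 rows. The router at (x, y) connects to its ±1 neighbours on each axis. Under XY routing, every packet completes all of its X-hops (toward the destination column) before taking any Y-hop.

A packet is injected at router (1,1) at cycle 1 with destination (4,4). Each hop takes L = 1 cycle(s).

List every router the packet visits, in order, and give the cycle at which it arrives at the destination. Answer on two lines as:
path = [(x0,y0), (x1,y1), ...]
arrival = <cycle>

path = [(1,1), (2,1), (3,1), (4,1), (4,2), (4,3), (4,4)]
arrival = 7

  0. router=(1,1) cycle=1 (inject)
  1. router=(2,1) cycle=2 dir=E
  2. router=(3,1) cycle=3 dir=E
  3. router=(4,1) cycle=4 dir=E
  4. router=(4,2) cycle=5 dir=N
  5. router=(4,3) cycle=6 dir=N
  6. router=(4,4) cycle=7 dir=N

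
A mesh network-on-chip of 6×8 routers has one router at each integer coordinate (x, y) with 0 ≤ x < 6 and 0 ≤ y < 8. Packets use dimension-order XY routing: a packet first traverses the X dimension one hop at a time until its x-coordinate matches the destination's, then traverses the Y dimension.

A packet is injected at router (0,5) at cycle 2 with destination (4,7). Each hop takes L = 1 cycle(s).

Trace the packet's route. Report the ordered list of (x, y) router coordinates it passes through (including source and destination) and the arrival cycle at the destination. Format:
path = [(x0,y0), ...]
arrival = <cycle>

path = [(0,5), (1,5), (2,5), (3,5), (4,5), (4,6), (4,7)]
arrival = 8

hop 0: (0,5) @ cyc 2
hop 1: (1,5) @ cyc 3  [E]
hop 2: (2,5) @ cyc 4  [E]
hop 3: (3,5) @ cyc 5  [E]
hop 4: (4,5) @ cyc 6  [E]
hop 5: (4,6) @ cyc 7  [N]
hop 6: (4,7) @ cyc 8  [N]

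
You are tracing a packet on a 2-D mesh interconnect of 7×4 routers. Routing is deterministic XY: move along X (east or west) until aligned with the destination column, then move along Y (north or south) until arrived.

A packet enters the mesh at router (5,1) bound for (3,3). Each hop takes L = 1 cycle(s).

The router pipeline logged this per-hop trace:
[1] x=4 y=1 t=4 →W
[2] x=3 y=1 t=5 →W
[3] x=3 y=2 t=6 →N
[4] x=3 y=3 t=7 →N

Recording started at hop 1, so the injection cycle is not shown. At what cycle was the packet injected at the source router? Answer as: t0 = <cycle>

Hop 1 reached at cycle 4; hop k is at t0 + k·L.
Therefore t0 = 4 − L = 3.

t0 = 3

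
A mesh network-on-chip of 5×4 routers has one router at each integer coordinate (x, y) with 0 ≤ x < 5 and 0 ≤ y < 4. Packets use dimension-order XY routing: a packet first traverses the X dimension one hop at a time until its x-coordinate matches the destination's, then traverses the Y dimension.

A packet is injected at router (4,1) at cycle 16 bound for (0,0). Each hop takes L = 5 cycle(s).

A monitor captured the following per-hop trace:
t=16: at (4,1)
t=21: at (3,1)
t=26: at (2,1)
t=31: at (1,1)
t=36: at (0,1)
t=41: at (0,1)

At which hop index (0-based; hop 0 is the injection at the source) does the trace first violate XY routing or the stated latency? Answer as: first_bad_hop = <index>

first_bad_hop = 5

hop 1: step (-1,+0), +5 cyc — ok
hop 2: step (-1,+0), +5 cyc — ok
hop 3: step (-1,+0), +5 cyc — ok
hop 4: step (-1,+0), +5 cyc — ok
hop 5: step (+0,+0), +5 cyc — BAD: non-unit step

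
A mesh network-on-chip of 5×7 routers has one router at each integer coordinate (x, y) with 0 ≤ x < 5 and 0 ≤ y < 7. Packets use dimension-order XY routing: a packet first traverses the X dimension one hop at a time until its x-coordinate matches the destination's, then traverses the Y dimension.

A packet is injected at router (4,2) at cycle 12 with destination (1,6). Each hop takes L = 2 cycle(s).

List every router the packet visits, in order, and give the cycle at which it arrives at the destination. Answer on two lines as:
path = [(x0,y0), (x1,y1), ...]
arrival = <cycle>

path = [(4,2), (3,2), (2,2), (1,2), (1,3), (1,4), (1,5), (1,6)]
arrival = 26

t=12: at (4,2)
t=14: at (3,2) after W
t=16: at (2,2) after W
t=18: at (1,2) after W
t=20: at (1,3) after N
t=22: at (1,4) after N
t=24: at (1,5) after N
t=26: at (1,6) after N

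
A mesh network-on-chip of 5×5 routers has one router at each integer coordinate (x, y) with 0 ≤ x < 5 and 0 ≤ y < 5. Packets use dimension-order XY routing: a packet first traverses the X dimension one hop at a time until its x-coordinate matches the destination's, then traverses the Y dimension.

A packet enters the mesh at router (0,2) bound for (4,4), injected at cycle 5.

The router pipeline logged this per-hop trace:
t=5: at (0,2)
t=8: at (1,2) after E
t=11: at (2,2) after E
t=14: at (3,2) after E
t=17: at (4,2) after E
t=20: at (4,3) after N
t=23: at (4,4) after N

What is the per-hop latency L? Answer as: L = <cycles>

cyc[1] − cyc[0] = 8 − 5 = 3.
Each hop adds L, hence L = 3.

L = 3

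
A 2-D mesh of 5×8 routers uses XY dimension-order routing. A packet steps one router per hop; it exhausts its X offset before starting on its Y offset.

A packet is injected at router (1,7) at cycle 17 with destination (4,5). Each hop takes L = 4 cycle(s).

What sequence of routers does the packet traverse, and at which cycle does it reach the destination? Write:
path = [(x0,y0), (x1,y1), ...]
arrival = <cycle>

path = [(1,7), (2,7), (3,7), (4,7), (4,6), (4,5)]
arrival = 37

  0. router=(1,7) cycle=17 (inject)
  1. router=(2,7) cycle=21 dir=E
  2. router=(3,7) cycle=25 dir=E
  3. router=(4,7) cycle=29 dir=E
  4. router=(4,6) cycle=33 dir=S
  5. router=(4,5) cycle=37 dir=S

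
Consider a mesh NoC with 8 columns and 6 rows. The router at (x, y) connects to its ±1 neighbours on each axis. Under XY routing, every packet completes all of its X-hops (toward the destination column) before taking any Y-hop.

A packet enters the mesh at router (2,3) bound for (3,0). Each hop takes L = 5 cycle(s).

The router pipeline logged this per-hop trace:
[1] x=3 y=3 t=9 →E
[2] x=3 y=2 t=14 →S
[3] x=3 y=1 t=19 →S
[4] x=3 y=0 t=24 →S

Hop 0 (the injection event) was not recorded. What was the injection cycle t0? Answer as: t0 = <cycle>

t0 = 4

cyc[1] = 9 and cyc[k] = t0 + k·L for every k.
Therefore t0 = 9 − L = 4.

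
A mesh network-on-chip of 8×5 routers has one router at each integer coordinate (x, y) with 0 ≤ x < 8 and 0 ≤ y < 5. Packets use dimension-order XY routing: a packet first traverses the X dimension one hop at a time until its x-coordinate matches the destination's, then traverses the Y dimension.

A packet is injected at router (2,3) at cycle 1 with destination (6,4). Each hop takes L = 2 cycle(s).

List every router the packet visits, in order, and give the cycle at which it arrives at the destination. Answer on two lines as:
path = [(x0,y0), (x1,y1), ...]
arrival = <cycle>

#0 — 2,3 | c1
#1 — 3,3 | c3 | E
#2 — 4,3 | c5 | E
#3 — 5,3 | c7 | E
#4 — 6,3 | c9 | E
#5 — 6,4 | c11 | N

path = [(2,3), (3,3), (4,3), (5,3), (6,3), (6,4)]
arrival = 11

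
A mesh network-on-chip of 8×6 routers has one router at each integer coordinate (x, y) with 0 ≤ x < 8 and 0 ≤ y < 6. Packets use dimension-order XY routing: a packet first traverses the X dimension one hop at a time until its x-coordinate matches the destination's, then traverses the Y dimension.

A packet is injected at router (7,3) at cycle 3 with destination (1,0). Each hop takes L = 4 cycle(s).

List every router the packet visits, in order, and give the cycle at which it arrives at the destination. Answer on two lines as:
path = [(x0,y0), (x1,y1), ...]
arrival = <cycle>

  0. router=(7,3) cycle=3 (inject)
  1. router=(6,3) cycle=7 dir=W
  2. router=(5,3) cycle=11 dir=W
  3. router=(4,3) cycle=15 dir=W
  4. router=(3,3) cycle=19 dir=W
  5. router=(2,3) cycle=23 dir=W
  6. router=(1,3) cycle=27 dir=W
  7. router=(1,2) cycle=31 dir=S
  8. router=(1,1) cycle=35 dir=S
  9. router=(1,0) cycle=39 dir=S

path = [(7,3), (6,3), (5,3), (4,3), (3,3), (2,3), (1,3), (1,2), (1,1), (1,0)]
arrival = 39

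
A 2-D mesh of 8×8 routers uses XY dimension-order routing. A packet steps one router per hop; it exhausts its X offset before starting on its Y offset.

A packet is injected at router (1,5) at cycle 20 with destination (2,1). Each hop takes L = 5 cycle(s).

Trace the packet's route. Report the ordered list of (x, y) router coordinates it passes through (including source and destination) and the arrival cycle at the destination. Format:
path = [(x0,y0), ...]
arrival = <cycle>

path = [(1,5), (2,5), (2,4), (2,3), (2,2), (2,1)]
arrival = 45

src (1,5)  cyc=20
E→(2,5)  cyc=25
S→(2,4)  cyc=30
S→(2,3)  cyc=35
S→(2,2)  cyc=40
S→(2,1)  cyc=45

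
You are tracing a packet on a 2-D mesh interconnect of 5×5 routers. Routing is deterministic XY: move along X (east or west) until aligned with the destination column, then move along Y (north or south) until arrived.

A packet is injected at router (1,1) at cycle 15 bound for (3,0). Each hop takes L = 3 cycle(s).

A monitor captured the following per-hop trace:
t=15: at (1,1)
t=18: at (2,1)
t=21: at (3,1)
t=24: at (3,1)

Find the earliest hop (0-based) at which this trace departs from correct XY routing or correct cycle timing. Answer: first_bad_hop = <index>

first_bad_hop = 3

  1: Δx=+1 Δy=+0 Δt=3 [ok]
  2: Δx=+1 Δy=+0 Δt=3 [ok]
  3: Δx=+0 Δy=+0 Δt=3 [BAD: non-unit step]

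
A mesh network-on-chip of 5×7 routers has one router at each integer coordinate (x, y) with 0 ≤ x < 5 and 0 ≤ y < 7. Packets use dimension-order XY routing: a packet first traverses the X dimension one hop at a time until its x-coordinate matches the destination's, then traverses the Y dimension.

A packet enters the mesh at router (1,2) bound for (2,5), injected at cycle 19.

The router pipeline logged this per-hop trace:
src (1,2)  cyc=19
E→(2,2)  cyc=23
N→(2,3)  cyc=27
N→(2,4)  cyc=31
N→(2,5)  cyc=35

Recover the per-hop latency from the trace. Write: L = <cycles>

L = 4

Δcyc across hop 0→1: 23 − 19 = 4.
Each hop adds L, hence L = 4.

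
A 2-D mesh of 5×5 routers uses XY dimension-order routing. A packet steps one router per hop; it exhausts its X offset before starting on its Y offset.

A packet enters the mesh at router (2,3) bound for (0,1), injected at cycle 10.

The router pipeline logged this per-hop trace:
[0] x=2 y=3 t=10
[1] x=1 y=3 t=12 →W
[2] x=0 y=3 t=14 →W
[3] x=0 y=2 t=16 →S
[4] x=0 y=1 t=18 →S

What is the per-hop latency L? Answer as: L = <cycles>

L = 2

Between hops 0 and 1 the cycle counter advances 12 − 10 = 2.
One hop costs L cycles, so L = 2.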